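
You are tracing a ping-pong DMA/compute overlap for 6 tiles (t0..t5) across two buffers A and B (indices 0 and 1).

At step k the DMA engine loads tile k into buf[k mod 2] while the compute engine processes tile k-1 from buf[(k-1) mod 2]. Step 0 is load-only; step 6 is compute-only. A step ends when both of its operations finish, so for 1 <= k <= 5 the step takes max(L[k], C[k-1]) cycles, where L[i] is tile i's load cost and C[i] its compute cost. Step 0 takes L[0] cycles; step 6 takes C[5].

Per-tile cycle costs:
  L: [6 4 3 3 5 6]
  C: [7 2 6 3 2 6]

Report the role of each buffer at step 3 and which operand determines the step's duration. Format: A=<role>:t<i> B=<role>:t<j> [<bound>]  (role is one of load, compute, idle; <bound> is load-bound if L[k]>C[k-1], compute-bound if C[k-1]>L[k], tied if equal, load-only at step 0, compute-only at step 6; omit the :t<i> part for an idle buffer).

step 0: L[0]=6 → dur=6, Σ=6 | A=load:t0 B=idle [load-only]
step 1: L[1]=4 C[0]=7 → dur=7, Σ=13 | A=compute:t0 B=load:t1 [compute-bound]
step 2: L[2]=3 C[1]=2 → dur=3, Σ=16 | A=load:t2 B=compute:t1 [load-bound]
step 3: L[3]=3 C[2]=6 → dur=6, Σ=22 | A=compute:t2 B=load:t3 [compute-bound]
step 4: L[4]=5 C[3]=3 → dur=5, Σ=27 | A=load:t4 B=compute:t3 [load-bound]
step 5: L[5]=6 C[4]=2 → dur=6, Σ=33 | A=compute:t4 B=load:t5 [load-bound]
step 6: C[5]=6 → dur=6, Σ=39 | A=idle B=compute:t5 [compute-only]

step 3: A=compute:t2 B=load:t3 [compute-bound]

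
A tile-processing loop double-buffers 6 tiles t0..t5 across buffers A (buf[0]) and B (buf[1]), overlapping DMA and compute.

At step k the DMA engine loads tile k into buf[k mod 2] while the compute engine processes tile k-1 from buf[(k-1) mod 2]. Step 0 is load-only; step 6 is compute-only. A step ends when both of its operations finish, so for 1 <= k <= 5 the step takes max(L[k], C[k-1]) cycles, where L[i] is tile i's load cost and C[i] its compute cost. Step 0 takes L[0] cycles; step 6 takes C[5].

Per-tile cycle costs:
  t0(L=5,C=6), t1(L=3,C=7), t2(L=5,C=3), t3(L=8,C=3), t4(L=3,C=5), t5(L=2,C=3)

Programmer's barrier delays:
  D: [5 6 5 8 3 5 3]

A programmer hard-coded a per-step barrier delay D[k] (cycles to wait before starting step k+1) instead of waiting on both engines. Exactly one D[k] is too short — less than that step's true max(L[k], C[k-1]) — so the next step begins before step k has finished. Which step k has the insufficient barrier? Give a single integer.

[0] required=L[0]=5=5 vs D=5 ok
[1] required=max(L[1]=3,C[0]=6)=6 vs D=6 ok
[2] required=max(L[2]=5,C[1]=7)=7 vs D=5 SHORT
[3] required=max(L[3]=8,C[2]=3)=8 vs D=8 ok
[4] required=max(L[4]=3,C[3]=3)=3 vs D=3 ok
[5] required=max(L[5]=2,C[4]=5)=5 vs D=5 ok
[6] required=C[5]=3=3 vs D=3 ok

hazard at step 2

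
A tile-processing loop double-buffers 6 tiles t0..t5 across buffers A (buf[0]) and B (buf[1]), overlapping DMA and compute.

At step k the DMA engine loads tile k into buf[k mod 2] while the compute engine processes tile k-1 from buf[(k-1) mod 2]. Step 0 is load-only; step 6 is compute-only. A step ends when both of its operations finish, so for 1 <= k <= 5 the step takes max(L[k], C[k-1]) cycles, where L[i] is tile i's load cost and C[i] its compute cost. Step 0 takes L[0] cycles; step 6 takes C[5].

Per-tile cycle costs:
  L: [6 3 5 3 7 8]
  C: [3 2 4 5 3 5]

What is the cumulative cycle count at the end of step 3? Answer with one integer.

end_cycle[3] = 18

step 0: L[0]=6 → dur=6, Σ=6 | A=load:t0 B=idle [load-only]
step 1: L[1]=3 C[0]=3 → dur=3, Σ=9 | A=compute:t0 B=load:t1 [tied]
step 2: L[2]=5 C[1]=2 → dur=5, Σ=14 | A=load:t2 B=compute:t1 [load-bound]
step 3: L[3]=3 C[2]=4 → dur=4, Σ=18 | A=compute:t2 B=load:t3 [compute-bound]
step 4: L[4]=7 C[3]=5 → dur=7, Σ=25 | A=load:t4 B=compute:t3 [load-bound]
step 5: L[5]=8 C[4]=3 → dur=8, Σ=33 | A=compute:t4 B=load:t5 [load-bound]
step 6: C[5]=5 → dur=5, Σ=38 | A=idle B=compute:t5 [compute-only]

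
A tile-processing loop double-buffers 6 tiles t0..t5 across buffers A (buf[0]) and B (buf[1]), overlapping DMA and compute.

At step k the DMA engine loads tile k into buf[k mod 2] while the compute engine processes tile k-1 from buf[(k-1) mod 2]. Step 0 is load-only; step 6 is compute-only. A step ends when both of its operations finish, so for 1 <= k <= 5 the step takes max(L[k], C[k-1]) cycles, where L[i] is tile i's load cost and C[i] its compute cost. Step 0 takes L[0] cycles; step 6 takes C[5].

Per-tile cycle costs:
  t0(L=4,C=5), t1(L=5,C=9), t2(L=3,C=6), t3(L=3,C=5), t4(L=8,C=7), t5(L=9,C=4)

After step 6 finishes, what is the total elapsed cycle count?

end_cycle[6] = 45

[0] DMA t0→A (4c) ∥ CU idle ⇒ 4c, clock 4
[1] DMA t1→B (5c) ∥ CU A:t0 (5c) ⇒ 5c, clock 9
[2] DMA t2→A (3c) ∥ CU B:t1 (9c) ⇒ 9c, clock 18
[3] DMA t3→B (3c) ∥ CU A:t2 (6c) ⇒ 6c, clock 24
[4] DMA t4→A (8c) ∥ CU B:t3 (5c) ⇒ 8c, clock 32
[5] DMA t5→B (9c) ∥ CU A:t4 (7c) ⇒ 9c, clock 41
[6] DMA idle ∥ CU B:t5 (4c) ⇒ 4c, clock 45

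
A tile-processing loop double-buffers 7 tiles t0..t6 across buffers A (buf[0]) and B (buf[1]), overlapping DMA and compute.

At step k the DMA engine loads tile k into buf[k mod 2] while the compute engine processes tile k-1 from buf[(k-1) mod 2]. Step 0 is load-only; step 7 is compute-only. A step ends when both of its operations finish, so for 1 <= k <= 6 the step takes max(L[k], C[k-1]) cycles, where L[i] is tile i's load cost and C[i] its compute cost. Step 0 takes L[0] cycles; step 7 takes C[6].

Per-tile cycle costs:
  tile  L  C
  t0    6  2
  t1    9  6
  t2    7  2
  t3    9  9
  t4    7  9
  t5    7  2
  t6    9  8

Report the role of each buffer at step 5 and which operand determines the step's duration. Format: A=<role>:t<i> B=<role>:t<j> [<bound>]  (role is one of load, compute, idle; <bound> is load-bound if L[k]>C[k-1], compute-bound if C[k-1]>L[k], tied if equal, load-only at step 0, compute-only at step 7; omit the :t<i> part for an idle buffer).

step 5: A=compute:t4 B=load:t5 [compute-bound]

k=0 load=t0/6c comp=- wait=6 total=6
k=1 load=t1/9c comp=t0/2c wait=9 total=15
k=2 load=t2/7c comp=t1/6c wait=7 total=22
k=3 load=t3/9c comp=t2/2c wait=9 total=31
k=4 load=t4/7c comp=t3/9c wait=9 total=40
k=5 load=t5/7c comp=t4/9c wait=9 total=49
k=6 load=t6/9c comp=t5/2c wait=9 total=58
k=7 load=- comp=t6/8c wait=8 total=66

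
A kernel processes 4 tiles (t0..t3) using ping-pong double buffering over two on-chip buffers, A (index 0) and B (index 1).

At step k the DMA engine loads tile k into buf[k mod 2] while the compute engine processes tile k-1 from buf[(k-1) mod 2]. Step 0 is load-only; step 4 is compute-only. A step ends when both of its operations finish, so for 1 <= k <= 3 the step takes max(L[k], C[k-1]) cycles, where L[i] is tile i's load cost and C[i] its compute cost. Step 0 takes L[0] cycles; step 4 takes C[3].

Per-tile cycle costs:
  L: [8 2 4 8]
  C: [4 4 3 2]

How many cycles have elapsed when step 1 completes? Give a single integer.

k=0 load=t0/8c comp=- wait=8 total=8
k=1 load=t1/2c comp=t0/4c wait=4 total=12
k=2 load=t2/4c comp=t1/4c wait=4 total=16
k=3 load=t3/8c comp=t2/3c wait=8 total=24
k=4 load=- comp=t3/2c wait=2 total=26

end_cycle[1] = 12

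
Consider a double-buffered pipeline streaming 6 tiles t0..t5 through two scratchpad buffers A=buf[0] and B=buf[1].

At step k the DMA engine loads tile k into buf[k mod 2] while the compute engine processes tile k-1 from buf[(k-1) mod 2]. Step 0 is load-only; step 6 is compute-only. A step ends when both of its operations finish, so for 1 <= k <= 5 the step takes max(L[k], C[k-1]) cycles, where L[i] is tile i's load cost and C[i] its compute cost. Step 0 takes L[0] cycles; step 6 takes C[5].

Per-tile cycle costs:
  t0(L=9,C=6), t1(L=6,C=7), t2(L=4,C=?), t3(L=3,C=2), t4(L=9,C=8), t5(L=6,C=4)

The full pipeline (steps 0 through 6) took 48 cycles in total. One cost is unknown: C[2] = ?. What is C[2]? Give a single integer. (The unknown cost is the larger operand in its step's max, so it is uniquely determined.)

step 0: dur = L[0]=9 = 9
step 1: dur = max(L[1]=6, C[0]=6) = 6
step 2: dur = max(L[2]=4, C[1]=7) = 7
step 3: dur = max(L[3]=3, C[2]=?) = C[2]  (unknown; binding)
step 4: dur = max(L[4]=9, C[3]=2) = 9
step 5: dur = max(L[5]=6, C[4]=8) = 8
step 6: dur = C[5]=4 = 4
sum of known step durations = 43
dur[3] = total - known = 48 - 43 = 5
C[2] is the binding max in step 3, so C[2] = dur[3] = 5

C[2] = 5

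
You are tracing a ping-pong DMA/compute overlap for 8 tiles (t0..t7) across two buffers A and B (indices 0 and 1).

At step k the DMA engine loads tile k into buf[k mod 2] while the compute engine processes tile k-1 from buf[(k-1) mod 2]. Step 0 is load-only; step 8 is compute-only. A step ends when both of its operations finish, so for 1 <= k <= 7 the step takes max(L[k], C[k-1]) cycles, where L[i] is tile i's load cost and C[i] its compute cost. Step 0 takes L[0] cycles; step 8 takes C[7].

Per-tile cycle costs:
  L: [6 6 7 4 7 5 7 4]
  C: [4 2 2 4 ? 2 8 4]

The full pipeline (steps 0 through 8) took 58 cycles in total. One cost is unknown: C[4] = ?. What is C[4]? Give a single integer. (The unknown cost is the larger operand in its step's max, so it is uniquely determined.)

step 0 → dur = L[0]=6 = 6
step 1 → dur = max(L[1]=6, C[0]=4) = 6
step 2 → dur = max(L[2]=7, C[1]=2) = 7
step 3 → dur = max(L[3]=4, C[2]=2) = 4
step 4 → dur = max(L[4]=7, C[3]=4) = 7
step 5 → dur = max(L[5]=5, C[4]=?) = C[4]  (unknown; binding)
step 6 → dur = max(L[6]=7, C[5]=2) = 7
step 7 → dur = max(L[7]=4, C[6]=8) = 8
step 8 → dur = C[7]=4 = 4
sum of known step durations = 49
dur[5] = total - known = 58 - 49 = 9
C[4] is the binding max in step 5, so C[4] = dur[5] = 9

C[4] = 9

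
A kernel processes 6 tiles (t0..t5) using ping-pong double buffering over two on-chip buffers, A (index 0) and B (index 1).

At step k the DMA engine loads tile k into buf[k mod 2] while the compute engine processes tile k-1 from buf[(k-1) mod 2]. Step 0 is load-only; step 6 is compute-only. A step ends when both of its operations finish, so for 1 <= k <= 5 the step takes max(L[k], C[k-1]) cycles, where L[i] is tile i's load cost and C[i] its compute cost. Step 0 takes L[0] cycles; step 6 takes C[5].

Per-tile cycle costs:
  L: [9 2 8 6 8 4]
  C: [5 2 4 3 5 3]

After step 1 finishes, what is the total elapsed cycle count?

end_cycle[1] = 14

  0. 9=9c; end=9; A:t0 B:-
  1. max(2,5)=5c; end=14; A:t0 B:t1
  2. max(8,2)=8c; end=22; A:t2 B:t1
  3. max(6,4)=6c; end=28; A:t2 B:t3
  4. max(8,3)=8c; end=36; A:t4 B:t3
  5. max(4,5)=5c; end=41; A:t4 B:t5
  6. 3=3c; end=44; A:t4 B:t5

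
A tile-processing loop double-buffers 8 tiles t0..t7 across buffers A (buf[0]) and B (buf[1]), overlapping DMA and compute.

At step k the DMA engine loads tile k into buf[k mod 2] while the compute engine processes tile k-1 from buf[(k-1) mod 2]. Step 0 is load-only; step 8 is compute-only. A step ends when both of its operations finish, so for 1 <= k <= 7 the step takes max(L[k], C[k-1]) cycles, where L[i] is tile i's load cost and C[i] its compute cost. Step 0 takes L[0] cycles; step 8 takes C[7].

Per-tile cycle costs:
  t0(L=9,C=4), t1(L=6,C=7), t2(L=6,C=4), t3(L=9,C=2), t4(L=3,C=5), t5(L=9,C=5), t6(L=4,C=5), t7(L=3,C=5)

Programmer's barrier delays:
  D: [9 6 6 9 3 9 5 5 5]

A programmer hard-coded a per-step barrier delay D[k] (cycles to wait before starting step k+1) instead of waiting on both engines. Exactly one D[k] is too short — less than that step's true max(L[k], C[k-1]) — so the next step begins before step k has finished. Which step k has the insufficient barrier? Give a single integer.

hazard at step 2

step 0: need L[0]=9 = 9; D[0]=9 ok
step 1: need max(L[1]=6,C[0]=4) = 6; D[1]=6 ok
step 2: need max(L[2]=6,C[1]=7) = 7; D[2]=6 SHORT
step 3: need max(L[3]=9,C[2]=4) = 9; D[3]=9 ok
step 4: need max(L[4]=3,C[3]=2) = 3; D[4]=3 ok
step 5: need max(L[5]=9,C[4]=5) = 9; D[5]=9 ok
step 6: need max(L[6]=4,C[5]=5) = 5; D[6]=5 ok
step 7: need max(L[7]=3,C[6]=5) = 5; D[7]=5 ok
step 8: need C[7]=5 = 5; D[8]=5 ok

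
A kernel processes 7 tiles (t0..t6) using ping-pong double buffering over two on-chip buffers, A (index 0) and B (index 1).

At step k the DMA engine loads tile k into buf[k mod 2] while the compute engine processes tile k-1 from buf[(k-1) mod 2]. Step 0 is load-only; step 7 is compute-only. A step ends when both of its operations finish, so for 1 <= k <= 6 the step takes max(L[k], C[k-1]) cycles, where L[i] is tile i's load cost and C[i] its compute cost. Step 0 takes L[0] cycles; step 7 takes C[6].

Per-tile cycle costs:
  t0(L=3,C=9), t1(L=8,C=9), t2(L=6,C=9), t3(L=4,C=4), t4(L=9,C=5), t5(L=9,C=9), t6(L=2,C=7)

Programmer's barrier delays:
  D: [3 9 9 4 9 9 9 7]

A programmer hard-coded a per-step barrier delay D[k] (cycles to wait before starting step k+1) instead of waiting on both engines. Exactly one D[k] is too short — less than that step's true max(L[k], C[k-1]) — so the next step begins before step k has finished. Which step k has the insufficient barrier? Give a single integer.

hazard at step 3

[0] required=L[0]=3=3 vs D=3 ok
[1] required=max(L[1]=8,C[0]=9)=9 vs D=9 ok
[2] required=max(L[2]=6,C[1]=9)=9 vs D=9 ok
[3] required=max(L[3]=4,C[2]=9)=9 vs D=4 SHORT
[4] required=max(L[4]=9,C[3]=4)=9 vs D=9 ok
[5] required=max(L[5]=9,C[4]=5)=9 vs D=9 ok
[6] required=max(L[6]=2,C[5]=9)=9 vs D=9 ok
[7] required=C[6]=7=7 vs D=7 ok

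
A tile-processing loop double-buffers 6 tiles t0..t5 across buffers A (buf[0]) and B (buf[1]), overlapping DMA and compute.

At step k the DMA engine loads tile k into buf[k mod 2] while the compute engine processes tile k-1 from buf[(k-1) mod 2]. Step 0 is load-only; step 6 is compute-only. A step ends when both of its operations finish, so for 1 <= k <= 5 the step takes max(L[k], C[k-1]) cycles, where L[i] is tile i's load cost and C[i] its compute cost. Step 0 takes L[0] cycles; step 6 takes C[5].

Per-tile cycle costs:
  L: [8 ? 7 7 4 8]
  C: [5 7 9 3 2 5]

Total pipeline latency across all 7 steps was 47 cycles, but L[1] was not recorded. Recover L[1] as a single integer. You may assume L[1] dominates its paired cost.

step 0 | dur = L[0]=8 = 8
step 1 | dur = max(L[1]=?, C[0]=5) = L[1]  (unknown; binding)
step 2 | dur = max(L[2]=7, C[1]=7) = 7
step 3 | dur = max(L[3]=7, C[2]=9) = 9
step 4 | dur = max(L[4]=4, C[3]=3) = 4
step 5 | dur = max(L[5]=8, C[4]=2) = 8
step 6 | dur = C[5]=5 = 5
sum of known step durations = 41
dur[1] = total - known = 47 - 41 = 6
L[1] is the binding max in step 1, so L[1] = dur[1] = 6

L[1] = 6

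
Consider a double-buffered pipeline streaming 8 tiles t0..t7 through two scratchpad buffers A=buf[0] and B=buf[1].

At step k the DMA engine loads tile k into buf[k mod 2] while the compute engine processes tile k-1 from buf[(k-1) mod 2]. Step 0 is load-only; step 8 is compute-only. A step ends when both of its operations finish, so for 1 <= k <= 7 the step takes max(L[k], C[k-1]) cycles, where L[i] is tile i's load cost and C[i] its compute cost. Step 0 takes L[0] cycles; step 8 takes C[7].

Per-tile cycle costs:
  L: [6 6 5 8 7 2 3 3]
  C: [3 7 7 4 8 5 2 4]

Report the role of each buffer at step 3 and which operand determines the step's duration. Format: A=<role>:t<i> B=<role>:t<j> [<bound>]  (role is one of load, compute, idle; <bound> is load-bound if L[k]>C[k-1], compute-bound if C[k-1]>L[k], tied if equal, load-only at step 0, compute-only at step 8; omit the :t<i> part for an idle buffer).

step 0: L[0]=6 → dur=6, Σ=6 | A=load:t0 B=idle [load-only]
step 1: L[1]=6 C[0]=3 → dur=6, Σ=12 | A=compute:t0 B=load:t1 [load-bound]
step 2: L[2]=5 C[1]=7 → dur=7, Σ=19 | A=load:t2 B=compute:t1 [compute-bound]
step 3: L[3]=8 C[2]=7 → dur=8, Σ=27 | A=compute:t2 B=load:t3 [load-bound]
step 4: L[4]=7 C[3]=4 → dur=7, Σ=34 | A=load:t4 B=compute:t3 [load-bound]
step 5: L[5]=2 C[4]=8 → dur=8, Σ=42 | A=compute:t4 B=load:t5 [compute-bound]
step 6: L[6]=3 C[5]=5 → dur=5, Σ=47 | A=load:t6 B=compute:t5 [compute-bound]
step 7: L[7]=3 C[6]=2 → dur=3, Σ=50 | A=compute:t6 B=load:t7 [load-bound]
step 8: C[7]=4 → dur=4, Σ=54 | A=idle B=compute:t7 [compute-only]

step 3: A=compute:t2 B=load:t3 [load-bound]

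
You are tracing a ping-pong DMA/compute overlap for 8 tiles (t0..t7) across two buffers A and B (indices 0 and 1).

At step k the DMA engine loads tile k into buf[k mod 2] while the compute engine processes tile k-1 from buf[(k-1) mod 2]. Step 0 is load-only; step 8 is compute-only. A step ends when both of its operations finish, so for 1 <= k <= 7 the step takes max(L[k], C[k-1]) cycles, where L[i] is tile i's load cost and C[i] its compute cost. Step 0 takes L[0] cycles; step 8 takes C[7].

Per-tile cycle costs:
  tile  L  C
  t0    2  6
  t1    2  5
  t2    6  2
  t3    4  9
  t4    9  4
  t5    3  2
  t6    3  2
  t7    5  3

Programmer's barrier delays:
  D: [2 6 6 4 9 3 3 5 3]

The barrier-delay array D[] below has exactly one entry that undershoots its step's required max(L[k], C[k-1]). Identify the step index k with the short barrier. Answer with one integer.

hazard at step 5

step 0: need L[0]=2 = 2; D[0]=2 ok
step 1: need max(L[1]=2,C[0]=6) = 6; D[1]=6 ok
step 2: need max(L[2]=6,C[1]=5) = 6; D[2]=6 ok
step 3: need max(L[3]=4,C[2]=2) = 4; D[3]=4 ok
step 4: need max(L[4]=9,C[3]=9) = 9; D[4]=9 ok
step 5: need max(L[5]=3,C[4]=4) = 4; D[5]=3 SHORT
step 6: need max(L[6]=3,C[5]=2) = 3; D[6]=3 ok
step 7: need max(L[7]=5,C[6]=2) = 5; D[7]=5 ok
step 8: need C[7]=3 = 3; D[8]=3 ok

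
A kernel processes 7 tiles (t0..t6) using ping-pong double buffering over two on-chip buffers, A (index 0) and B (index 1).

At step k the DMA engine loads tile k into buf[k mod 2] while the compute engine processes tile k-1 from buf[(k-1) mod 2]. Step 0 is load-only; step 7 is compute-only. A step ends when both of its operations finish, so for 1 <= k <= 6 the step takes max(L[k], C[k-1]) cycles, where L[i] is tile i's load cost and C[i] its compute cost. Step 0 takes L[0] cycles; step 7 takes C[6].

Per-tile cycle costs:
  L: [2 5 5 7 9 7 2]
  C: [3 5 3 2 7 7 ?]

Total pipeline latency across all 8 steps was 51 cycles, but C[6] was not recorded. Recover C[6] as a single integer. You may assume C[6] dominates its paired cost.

C[6] = 9

step 0 = dur = L[0]=2 = 2
step 1 = dur = max(L[1]=5, C[0]=3) = 5
step 2 = dur = max(L[2]=5, C[1]=5) = 5
step 3 = dur = max(L[3]=7, C[2]=3) = 7
step 4 = dur = max(L[4]=9, C[3]=2) = 9
step 5 = dur = max(L[5]=7, C[4]=7) = 7
step 6 = dur = max(L[6]=2, C[5]=7) = 7
step 7 = dur = C[6]=? = C[6]  (unknown; binding)
sum of known step durations = 42
dur[7] = total - known = 51 - 42 = 9
C[6] is the binding max in step 7, so C[6] = dur[7] = 9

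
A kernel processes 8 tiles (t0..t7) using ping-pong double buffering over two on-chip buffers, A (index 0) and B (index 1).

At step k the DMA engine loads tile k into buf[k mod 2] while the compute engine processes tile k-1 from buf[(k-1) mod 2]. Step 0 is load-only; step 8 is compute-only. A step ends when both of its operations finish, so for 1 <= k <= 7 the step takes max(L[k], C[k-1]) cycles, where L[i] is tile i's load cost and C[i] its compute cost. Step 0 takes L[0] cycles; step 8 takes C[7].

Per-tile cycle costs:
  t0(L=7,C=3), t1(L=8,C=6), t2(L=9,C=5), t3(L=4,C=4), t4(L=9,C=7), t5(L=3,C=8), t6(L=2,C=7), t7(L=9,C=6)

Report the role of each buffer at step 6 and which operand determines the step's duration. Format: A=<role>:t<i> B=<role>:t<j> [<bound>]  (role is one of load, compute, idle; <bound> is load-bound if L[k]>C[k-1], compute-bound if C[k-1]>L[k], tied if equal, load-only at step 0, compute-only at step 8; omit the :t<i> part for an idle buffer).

step 6: A=load:t6 B=compute:t5 [compute-bound]

[0] DMA t0→A (7c) ∥ CU idle ⇒ 7c, clock 7
[1] DMA t1→B (8c) ∥ CU A:t0 (3c) ⇒ 8c, clock 15
[2] DMA t2→A (9c) ∥ CU B:t1 (6c) ⇒ 9c, clock 24
[3] DMA t3→B (4c) ∥ CU A:t2 (5c) ⇒ 5c, clock 29
[4] DMA t4→A (9c) ∥ CU B:t3 (4c) ⇒ 9c, clock 38
[5] DMA t5→B (3c) ∥ CU A:t4 (7c) ⇒ 7c, clock 45
[6] DMA t6→A (2c) ∥ CU B:t5 (8c) ⇒ 8c, clock 53
[7] DMA t7→B (9c) ∥ CU A:t6 (7c) ⇒ 9c, clock 62
[8] DMA idle ∥ CU B:t7 (6c) ⇒ 6c, clock 68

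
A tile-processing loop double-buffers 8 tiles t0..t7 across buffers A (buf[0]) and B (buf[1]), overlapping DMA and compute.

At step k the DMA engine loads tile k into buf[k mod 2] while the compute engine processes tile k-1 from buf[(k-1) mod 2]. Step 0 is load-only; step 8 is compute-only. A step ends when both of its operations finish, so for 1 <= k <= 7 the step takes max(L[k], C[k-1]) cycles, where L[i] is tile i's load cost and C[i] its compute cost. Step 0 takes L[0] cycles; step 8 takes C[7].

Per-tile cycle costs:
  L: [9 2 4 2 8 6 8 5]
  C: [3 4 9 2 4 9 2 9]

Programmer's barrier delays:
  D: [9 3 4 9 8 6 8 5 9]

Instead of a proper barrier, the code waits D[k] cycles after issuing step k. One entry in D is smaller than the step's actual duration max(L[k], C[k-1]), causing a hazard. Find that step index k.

[0] required=L[0]=9=9 vs D=9 ok
[1] required=max(L[1]=2,C[0]=3)=3 vs D=3 ok
[2] required=max(L[2]=4,C[1]=4)=4 vs D=4 ok
[3] required=max(L[3]=2,C[2]=9)=9 vs D=9 ok
[4] required=max(L[4]=8,C[3]=2)=8 vs D=8 ok
[5] required=max(L[5]=6,C[4]=4)=6 vs D=6 ok
[6] required=max(L[6]=8,C[5]=9)=9 vs D=8 SHORT
[7] required=max(L[7]=5,C[6]=2)=5 vs D=5 ok
[8] required=C[7]=9=9 vs D=9 ok

hazard at step 6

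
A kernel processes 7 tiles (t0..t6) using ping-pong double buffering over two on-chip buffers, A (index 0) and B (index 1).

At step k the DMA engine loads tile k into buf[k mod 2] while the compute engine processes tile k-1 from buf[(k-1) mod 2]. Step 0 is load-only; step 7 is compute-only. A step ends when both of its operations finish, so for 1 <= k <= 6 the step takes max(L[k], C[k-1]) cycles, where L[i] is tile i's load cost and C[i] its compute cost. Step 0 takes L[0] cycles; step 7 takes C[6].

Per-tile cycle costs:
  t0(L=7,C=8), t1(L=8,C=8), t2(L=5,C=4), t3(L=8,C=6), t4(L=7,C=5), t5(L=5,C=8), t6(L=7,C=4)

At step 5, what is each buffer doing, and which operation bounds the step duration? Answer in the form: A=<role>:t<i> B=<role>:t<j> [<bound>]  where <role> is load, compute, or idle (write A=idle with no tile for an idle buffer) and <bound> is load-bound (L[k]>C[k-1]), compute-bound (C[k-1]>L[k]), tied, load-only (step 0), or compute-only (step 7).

step 5: A=compute:t4 B=load:t5 [tied]

step 0: L[0]=7 → dur=7, Σ=7 | A=load:t0 B=idle [load-only]
step 1: L[1]=8 C[0]=8 → dur=8, Σ=15 | A=compute:t0 B=load:t1 [tied]
step 2: L[2]=5 C[1]=8 → dur=8, Σ=23 | A=load:t2 B=compute:t1 [compute-bound]
step 3: L[3]=8 C[2]=4 → dur=8, Σ=31 | A=compute:t2 B=load:t3 [load-bound]
step 4: L[4]=7 C[3]=6 → dur=7, Σ=38 | A=load:t4 B=compute:t3 [load-bound]
step 5: L[5]=5 C[4]=5 → dur=5, Σ=43 | A=compute:t4 B=load:t5 [tied]
step 6: L[6]=7 C[5]=8 → dur=8, Σ=51 | A=load:t6 B=compute:t5 [compute-bound]
step 7: C[6]=4 → dur=4, Σ=55 | A=compute:t6 B=idle [compute-only]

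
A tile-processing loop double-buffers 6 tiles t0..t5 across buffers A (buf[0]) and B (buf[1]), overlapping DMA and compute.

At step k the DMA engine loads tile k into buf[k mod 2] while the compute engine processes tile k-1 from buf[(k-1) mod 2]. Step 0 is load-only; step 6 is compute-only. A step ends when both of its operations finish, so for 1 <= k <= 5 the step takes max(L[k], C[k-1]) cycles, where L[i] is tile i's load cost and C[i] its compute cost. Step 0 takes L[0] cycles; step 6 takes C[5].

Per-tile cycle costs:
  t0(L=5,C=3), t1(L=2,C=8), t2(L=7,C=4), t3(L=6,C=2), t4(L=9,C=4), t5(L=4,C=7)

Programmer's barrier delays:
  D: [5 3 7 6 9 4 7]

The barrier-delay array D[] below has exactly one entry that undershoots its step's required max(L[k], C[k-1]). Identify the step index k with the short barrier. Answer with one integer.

[0] required=L[0]=5=5 vs D=5 ok
[1] required=max(L[1]=2,C[0]=3)=3 vs D=3 ok
[2] required=max(L[2]=7,C[1]=8)=8 vs D=7 SHORT
[3] required=max(L[3]=6,C[2]=4)=6 vs D=6 ok
[4] required=max(L[4]=9,C[3]=2)=9 vs D=9 ok
[5] required=max(L[5]=4,C[4]=4)=4 vs D=4 ok
[6] required=C[5]=7=7 vs D=7 ok

hazard at step 2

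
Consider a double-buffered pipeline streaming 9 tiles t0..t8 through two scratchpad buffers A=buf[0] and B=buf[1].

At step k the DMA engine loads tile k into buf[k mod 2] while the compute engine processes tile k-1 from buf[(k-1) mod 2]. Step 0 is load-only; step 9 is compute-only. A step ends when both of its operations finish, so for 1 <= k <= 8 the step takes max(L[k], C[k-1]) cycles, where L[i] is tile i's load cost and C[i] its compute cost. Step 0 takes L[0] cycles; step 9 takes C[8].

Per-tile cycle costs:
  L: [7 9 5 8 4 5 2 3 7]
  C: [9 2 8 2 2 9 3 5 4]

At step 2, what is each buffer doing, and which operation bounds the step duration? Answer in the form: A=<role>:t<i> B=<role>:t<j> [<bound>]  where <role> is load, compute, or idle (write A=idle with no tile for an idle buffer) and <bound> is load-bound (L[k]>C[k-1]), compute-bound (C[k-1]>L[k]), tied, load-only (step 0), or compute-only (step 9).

step 2: A=load:t2 B=compute:t1 [load-bound]

k=0 load=t0/7c comp=- wait=7 total=7
k=1 load=t1/9c comp=t0/9c wait=9 total=16
k=2 load=t2/5c comp=t1/2c wait=5 total=21
k=3 load=t3/8c comp=t2/8c wait=8 total=29
k=4 load=t4/4c comp=t3/2c wait=4 total=33
k=5 load=t5/5c comp=t4/2c wait=5 total=38
k=6 load=t6/2c comp=t5/9c wait=9 total=47
k=7 load=t7/3c comp=t6/3c wait=3 total=50
k=8 load=t8/7c comp=t7/5c wait=7 total=57
k=9 load=- comp=t8/4c wait=4 total=61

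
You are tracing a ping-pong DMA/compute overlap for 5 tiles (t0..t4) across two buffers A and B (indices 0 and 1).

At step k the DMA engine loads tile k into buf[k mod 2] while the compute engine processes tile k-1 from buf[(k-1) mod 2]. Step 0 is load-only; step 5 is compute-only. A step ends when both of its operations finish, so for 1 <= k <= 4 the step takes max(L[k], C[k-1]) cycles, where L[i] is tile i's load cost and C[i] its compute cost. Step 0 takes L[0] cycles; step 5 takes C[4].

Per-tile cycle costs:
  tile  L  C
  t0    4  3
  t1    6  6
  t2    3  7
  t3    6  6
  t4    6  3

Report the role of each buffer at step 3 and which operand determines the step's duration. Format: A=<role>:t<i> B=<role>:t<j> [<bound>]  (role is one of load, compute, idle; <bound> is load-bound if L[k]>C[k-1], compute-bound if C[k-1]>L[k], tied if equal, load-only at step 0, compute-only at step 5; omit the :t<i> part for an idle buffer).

[0] DMA t0→A (4c) ∥ CU idle ⇒ 4c, clock 4
[1] DMA t1→B (6c) ∥ CU A:t0 (3c) ⇒ 6c, clock 10
[2] DMA t2→A (3c) ∥ CU B:t1 (6c) ⇒ 6c, clock 16
[3] DMA t3→B (6c) ∥ CU A:t2 (7c) ⇒ 7c, clock 23
[4] DMA t4→A (6c) ∥ CU B:t3 (6c) ⇒ 6c, clock 29
[5] DMA idle ∥ CU A:t4 (3c) ⇒ 3c, clock 32

step 3: A=compute:t2 B=load:t3 [compute-bound]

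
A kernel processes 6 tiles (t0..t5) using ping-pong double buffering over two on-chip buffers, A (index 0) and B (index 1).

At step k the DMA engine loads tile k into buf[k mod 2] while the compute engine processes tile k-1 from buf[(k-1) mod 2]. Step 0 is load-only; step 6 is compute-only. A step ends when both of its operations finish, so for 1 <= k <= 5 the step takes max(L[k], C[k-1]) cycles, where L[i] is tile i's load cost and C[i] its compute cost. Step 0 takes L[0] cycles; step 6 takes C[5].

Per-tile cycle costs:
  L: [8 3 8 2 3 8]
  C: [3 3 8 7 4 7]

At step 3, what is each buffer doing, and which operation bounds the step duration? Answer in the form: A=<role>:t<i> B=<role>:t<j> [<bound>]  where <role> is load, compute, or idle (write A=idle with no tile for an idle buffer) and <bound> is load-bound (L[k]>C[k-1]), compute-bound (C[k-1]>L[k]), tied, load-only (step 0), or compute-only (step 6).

step 3: A=compute:t2 B=load:t3 [compute-bound]

k=0 load=t0/8c comp=- wait=8 total=8
k=1 load=t1/3c comp=t0/3c wait=3 total=11
k=2 load=t2/8c comp=t1/3c wait=8 total=19
k=3 load=t3/2c comp=t2/8c wait=8 total=27
k=4 load=t4/3c comp=t3/7c wait=7 total=34
k=5 load=t5/8c comp=t4/4c wait=8 total=42
k=6 load=- comp=t5/7c wait=7 total=49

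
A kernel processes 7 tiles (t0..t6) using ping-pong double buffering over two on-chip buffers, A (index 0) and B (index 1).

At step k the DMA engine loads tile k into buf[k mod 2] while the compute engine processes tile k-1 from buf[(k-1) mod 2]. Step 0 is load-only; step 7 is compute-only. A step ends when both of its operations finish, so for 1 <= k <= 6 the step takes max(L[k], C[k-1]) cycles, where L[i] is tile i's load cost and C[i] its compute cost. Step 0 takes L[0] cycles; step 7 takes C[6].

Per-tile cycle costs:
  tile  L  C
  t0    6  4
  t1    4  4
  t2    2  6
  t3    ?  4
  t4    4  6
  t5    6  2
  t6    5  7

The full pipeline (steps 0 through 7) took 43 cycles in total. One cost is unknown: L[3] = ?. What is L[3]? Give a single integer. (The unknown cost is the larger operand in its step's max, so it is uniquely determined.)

step 0 = dur = L[0]=6 = 6
step 1 = dur = max(L[1]=4, C[0]=4) = 4
step 2 = dur = max(L[2]=2, C[1]=4) = 4
step 3 = dur = max(L[3]=?, C[2]=6) = L[3]  (unknown; binding)
step 4 = dur = max(L[4]=4, C[3]=4) = 4
step 5 = dur = max(L[5]=6, C[4]=6) = 6
step 6 = dur = max(L[6]=5, C[5]=2) = 5
step 7 = dur = C[6]=7 = 7
sum of known step durations = 36
dur[3] = total - known = 43 - 36 = 7
L[3] is the binding max in step 3, so L[3] = dur[3] = 7

L[3] = 7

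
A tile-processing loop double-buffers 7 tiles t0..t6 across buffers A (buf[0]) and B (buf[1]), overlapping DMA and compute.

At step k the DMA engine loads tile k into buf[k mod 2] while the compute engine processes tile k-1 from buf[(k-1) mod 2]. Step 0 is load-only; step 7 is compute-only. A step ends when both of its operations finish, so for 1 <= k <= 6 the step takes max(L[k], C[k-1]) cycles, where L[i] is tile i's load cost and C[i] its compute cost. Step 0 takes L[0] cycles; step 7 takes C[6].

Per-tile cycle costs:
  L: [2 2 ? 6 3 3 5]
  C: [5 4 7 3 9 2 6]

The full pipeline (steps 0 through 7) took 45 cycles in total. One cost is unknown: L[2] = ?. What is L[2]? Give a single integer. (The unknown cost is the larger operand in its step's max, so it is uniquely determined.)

L[2] = 8

step 0 → dur = L[0]=2 = 2
step 1 → dur = max(L[1]=2, C[0]=5) = 5
step 2 → dur = max(L[2]=?, C[1]=4) = L[2]  (unknown; binding)
step 3 → dur = max(L[3]=6, C[2]=7) = 7
step 4 → dur = max(L[4]=3, C[3]=3) = 3
step 5 → dur = max(L[5]=3, C[4]=9) = 9
step 6 → dur = max(L[6]=5, C[5]=2) = 5
step 7 → dur = C[6]=6 = 6
sum of known step durations = 37
dur[2] = total - known = 45 - 37 = 8
L[2] is the binding max in step 2, so L[2] = dur[2] = 8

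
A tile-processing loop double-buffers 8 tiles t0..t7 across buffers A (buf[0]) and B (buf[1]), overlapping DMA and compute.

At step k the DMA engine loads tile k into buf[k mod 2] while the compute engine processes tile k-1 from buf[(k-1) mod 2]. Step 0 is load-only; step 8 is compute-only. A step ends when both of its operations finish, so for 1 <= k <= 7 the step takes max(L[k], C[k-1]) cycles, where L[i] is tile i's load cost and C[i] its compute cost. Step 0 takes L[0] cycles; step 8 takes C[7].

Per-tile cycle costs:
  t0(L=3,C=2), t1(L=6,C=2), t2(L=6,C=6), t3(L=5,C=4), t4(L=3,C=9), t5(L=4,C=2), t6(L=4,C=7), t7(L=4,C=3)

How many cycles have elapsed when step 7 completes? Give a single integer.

k=0 load=t0/3c comp=- wait=3 total=3
k=1 load=t1/6c comp=t0/2c wait=6 total=9
k=2 load=t2/6c comp=t1/2c wait=6 total=15
k=3 load=t3/5c comp=t2/6c wait=6 total=21
k=4 load=t4/3c comp=t3/4c wait=4 total=25
k=5 load=t5/4c comp=t4/9c wait=9 total=34
k=6 load=t6/4c comp=t5/2c wait=4 total=38
k=7 load=t7/4c comp=t6/7c wait=7 total=45
k=8 load=- comp=t7/3c wait=3 total=48

end_cycle[7] = 45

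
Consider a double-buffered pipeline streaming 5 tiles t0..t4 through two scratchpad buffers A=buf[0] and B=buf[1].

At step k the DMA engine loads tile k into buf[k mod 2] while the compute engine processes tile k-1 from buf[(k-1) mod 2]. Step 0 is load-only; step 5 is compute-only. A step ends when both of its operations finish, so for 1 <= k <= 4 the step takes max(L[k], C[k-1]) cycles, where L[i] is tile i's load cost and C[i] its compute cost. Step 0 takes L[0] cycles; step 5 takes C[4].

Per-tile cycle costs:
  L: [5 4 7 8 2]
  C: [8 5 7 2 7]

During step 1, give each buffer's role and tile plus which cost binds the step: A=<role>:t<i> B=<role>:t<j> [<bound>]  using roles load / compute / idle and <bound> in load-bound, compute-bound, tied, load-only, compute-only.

step 1: A=compute:t0 B=load:t1 [compute-bound]

step 0: L[0]=5 → dur=5, Σ=5 | A=load:t0 B=idle [load-only]
step 1: L[1]=4 C[0]=8 → dur=8, Σ=13 | A=compute:t0 B=load:t1 [compute-bound]
step 2: L[2]=7 C[1]=5 → dur=7, Σ=20 | A=load:t2 B=compute:t1 [load-bound]
step 3: L[3]=8 C[2]=7 → dur=8, Σ=28 | A=compute:t2 B=load:t3 [load-bound]
step 4: L[4]=2 C[3]=2 → dur=2, Σ=30 | A=load:t4 B=compute:t3 [tied]
step 5: C[4]=7 → dur=7, Σ=37 | A=compute:t4 B=idle [compute-only]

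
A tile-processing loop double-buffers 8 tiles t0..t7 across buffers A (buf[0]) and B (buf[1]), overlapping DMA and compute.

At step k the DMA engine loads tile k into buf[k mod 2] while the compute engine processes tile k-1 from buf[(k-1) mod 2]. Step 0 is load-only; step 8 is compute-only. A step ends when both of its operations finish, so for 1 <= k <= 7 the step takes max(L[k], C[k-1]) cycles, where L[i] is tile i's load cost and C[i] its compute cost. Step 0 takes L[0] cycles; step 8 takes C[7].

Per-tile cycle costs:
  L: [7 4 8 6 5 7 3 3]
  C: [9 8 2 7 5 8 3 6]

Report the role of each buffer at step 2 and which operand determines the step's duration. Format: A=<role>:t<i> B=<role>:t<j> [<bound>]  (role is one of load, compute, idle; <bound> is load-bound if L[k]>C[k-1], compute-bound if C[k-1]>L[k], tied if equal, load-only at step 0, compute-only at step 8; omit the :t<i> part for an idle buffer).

[0] DMA t0→A (7c) ∥ CU idle ⇒ 7c, clock 7
[1] DMA t1→B (4c) ∥ CU A:t0 (9c) ⇒ 9c, clock 16
[2] DMA t2→A (8c) ∥ CU B:t1 (8c) ⇒ 8c, clock 24
[3] DMA t3→B (6c) ∥ CU A:t2 (2c) ⇒ 6c, clock 30
[4] DMA t4→A (5c) ∥ CU B:t3 (7c) ⇒ 7c, clock 37
[5] DMA t5→B (7c) ∥ CU A:t4 (5c) ⇒ 7c, clock 44
[6] DMA t6→A (3c) ∥ CU B:t5 (8c) ⇒ 8c, clock 52
[7] DMA t7→B (3c) ∥ CU A:t6 (3c) ⇒ 3c, clock 55
[8] DMA idle ∥ CU B:t7 (6c) ⇒ 6c, clock 61

step 2: A=load:t2 B=compute:t1 [tied]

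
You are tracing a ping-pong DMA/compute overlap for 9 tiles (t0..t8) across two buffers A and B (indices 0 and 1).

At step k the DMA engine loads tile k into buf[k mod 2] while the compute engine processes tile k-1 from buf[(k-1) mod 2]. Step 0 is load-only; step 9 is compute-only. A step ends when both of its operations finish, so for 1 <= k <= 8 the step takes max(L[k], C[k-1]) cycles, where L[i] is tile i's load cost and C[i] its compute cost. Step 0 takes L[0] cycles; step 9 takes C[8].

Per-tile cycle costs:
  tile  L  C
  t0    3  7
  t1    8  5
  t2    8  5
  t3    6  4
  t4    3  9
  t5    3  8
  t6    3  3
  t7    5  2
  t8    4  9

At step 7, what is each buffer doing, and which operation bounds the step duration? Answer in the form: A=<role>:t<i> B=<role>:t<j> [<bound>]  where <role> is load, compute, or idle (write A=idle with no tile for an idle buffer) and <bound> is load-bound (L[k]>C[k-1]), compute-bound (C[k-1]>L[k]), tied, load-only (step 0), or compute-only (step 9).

step 7: A=compute:t6 B=load:t7 [load-bound]

k=0 load=t0/3c comp=- wait=3 total=3
k=1 load=t1/8c comp=t0/7c wait=8 total=11
k=2 load=t2/8c comp=t1/5c wait=8 total=19
k=3 load=t3/6c comp=t2/5c wait=6 total=25
k=4 load=t4/3c comp=t3/4c wait=4 total=29
k=5 load=t5/3c comp=t4/9c wait=9 total=38
k=6 load=t6/3c comp=t5/8c wait=8 total=46
k=7 load=t7/5c comp=t6/3c wait=5 total=51
k=8 load=t8/4c comp=t7/2c wait=4 total=55
k=9 load=- comp=t8/9c wait=9 total=64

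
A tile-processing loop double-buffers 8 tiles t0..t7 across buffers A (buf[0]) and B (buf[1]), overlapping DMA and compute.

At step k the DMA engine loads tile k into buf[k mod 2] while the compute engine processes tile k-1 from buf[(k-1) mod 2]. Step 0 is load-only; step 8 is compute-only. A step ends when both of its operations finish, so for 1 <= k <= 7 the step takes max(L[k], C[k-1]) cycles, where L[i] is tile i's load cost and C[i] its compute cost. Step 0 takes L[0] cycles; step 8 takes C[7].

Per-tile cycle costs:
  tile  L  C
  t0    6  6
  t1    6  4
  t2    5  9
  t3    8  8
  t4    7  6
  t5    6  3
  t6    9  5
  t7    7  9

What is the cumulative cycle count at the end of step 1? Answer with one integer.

end_cycle[1] = 12

k=0 load=t0/6c comp=- wait=6 total=6
k=1 load=t1/6c comp=t0/6c wait=6 total=12
k=2 load=t2/5c comp=t1/4c wait=5 total=17
k=3 load=t3/8c comp=t2/9c wait=9 total=26
k=4 load=t4/7c comp=t3/8c wait=8 total=34
k=5 load=t5/6c comp=t4/6c wait=6 total=40
k=6 load=t6/9c comp=t5/3c wait=9 total=49
k=7 load=t7/7c comp=t6/5c wait=7 total=56
k=8 load=- comp=t7/9c wait=9 total=65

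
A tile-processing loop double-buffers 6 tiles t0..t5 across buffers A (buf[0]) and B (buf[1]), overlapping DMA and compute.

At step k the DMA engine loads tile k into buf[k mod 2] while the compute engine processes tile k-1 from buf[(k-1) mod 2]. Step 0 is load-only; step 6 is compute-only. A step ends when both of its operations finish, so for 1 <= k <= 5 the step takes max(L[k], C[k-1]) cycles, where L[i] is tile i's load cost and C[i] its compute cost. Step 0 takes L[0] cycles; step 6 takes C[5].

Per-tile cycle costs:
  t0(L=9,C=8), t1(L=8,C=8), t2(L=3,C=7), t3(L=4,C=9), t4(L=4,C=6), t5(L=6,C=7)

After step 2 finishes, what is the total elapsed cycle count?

end_cycle[2] = 25

step 0: L[0]=9 → dur=9, Σ=9 | A=load:t0 B=idle [load-only]
step 1: L[1]=8 C[0]=8 → dur=8, Σ=17 | A=compute:t0 B=load:t1 [tied]
step 2: L[2]=3 C[1]=8 → dur=8, Σ=25 | A=load:t2 B=compute:t1 [compute-bound]
step 3: L[3]=4 C[2]=7 → dur=7, Σ=32 | A=compute:t2 B=load:t3 [compute-bound]
step 4: L[4]=4 C[3]=9 → dur=9, Σ=41 | A=load:t4 B=compute:t3 [compute-bound]
step 5: L[5]=6 C[4]=6 → dur=6, Σ=47 | A=compute:t4 B=load:t5 [tied]
step 6: C[5]=7 → dur=7, Σ=54 | A=idle B=compute:t5 [compute-only]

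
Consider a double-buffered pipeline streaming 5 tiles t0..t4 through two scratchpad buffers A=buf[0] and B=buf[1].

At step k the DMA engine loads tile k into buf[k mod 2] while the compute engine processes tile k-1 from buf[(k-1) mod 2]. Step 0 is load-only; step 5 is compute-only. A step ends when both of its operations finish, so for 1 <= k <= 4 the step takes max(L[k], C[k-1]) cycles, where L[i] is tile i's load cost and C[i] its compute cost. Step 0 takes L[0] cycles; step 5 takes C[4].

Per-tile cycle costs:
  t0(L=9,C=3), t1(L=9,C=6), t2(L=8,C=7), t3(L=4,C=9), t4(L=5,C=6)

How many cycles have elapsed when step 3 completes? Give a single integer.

step 0: L[0]=9 → dur=9, Σ=9 | A=load:t0 B=idle [load-only]
step 1: L[1]=9 C[0]=3 → dur=9, Σ=18 | A=compute:t0 B=load:t1 [load-bound]
step 2: L[2]=8 C[1]=6 → dur=8, Σ=26 | A=load:t2 B=compute:t1 [load-bound]
step 3: L[3]=4 C[2]=7 → dur=7, Σ=33 | A=compute:t2 B=load:t3 [compute-bound]
step 4: L[4]=5 C[3]=9 → dur=9, Σ=42 | A=load:t4 B=compute:t3 [compute-bound]
step 5: C[4]=6 → dur=6, Σ=48 | A=compute:t4 B=idle [compute-only]

end_cycle[3] = 33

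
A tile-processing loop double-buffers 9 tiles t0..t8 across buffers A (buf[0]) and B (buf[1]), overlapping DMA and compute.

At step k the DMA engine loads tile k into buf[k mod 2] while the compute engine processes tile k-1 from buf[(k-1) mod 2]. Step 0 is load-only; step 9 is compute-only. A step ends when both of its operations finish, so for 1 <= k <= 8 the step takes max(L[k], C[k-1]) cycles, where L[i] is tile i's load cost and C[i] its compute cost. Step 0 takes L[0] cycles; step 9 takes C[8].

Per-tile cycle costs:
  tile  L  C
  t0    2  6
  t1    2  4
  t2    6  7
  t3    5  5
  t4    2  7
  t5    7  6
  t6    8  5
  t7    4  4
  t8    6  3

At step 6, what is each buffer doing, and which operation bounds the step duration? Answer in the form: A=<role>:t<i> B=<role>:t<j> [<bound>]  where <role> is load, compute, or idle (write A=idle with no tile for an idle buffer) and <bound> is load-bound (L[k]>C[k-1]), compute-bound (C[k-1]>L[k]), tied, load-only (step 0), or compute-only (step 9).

  0. 2=2c; end=2; A:t0 B:-
  1. max(2,6)=6c; end=8; A:t0 B:t1
  2. max(6,4)=6c; end=14; A:t2 B:t1
  3. max(5,7)=7c; end=21; A:t2 B:t3
  4. max(2,5)=5c; end=26; A:t4 B:t3
  5. max(7,7)=7c; end=33; A:t4 B:t5
  6. max(8,6)=8c; end=41; A:t6 B:t5
  7. max(4,5)=5c; end=46; A:t6 B:t7
  8. max(6,4)=6c; end=52; A:t8 B:t7
  9. 3=3c; end=55; A:t8 B:t7

step 6: A=load:t6 B=compute:t5 [load-bound]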